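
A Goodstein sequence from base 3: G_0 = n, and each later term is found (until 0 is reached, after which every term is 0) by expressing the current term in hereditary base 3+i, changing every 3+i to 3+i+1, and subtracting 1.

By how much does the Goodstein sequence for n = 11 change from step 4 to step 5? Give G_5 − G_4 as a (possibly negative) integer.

4

base 3: 11 = 3^2 + 2; at 4: 4^2 + 2 = 18; next = 17
base 4: 17 = 4^2 + 1; at 5: 5^2 + 1 = 26; next = 25
base 5: 25 = 5^2; at 6: 6^2 = 36; next = 35
base 6: 35 = 5·6 + 5; at 7: 5·7 + 5 = 40; next = 39
base 7: 39 = 5·7 + 4; at 8: 5·8 + 4 = 44; next = 43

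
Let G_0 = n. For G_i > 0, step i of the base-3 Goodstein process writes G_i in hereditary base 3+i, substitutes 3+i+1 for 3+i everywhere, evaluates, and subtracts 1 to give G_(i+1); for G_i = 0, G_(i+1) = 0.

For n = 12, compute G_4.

i=0: 12 = 3^2 + 3 (b=3); 3→4: 4^2 + 4 = 20; 20−1 = 19
i=1: 19 = 4^2 + 3 (b=4); 4→5: 5^2 + 3 = 28; 28−1 = 27
i=2: 27 = 5^2 + 2 (b=5); 5→6: 6^2 + 2 = 38; 38−1 = 37
i=3: 37 = 6^2 + 1 (b=6); 6→7: 7^2 + 1 = 50; 50−1 = 49

49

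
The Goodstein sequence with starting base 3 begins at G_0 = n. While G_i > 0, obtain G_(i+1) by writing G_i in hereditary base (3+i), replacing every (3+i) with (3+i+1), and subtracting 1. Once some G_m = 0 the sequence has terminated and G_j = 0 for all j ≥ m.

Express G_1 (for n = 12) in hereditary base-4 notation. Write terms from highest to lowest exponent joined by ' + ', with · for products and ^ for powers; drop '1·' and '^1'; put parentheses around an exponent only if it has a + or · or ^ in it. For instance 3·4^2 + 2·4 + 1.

G_0 = 12. HB_3(12) = 3^2 + 3. Bump = 20. G_1 = 19.
G_1 = 19. HB_4(19) = 4^2 + 3. Bump = 28. G_2 = 27.

4^2 + 3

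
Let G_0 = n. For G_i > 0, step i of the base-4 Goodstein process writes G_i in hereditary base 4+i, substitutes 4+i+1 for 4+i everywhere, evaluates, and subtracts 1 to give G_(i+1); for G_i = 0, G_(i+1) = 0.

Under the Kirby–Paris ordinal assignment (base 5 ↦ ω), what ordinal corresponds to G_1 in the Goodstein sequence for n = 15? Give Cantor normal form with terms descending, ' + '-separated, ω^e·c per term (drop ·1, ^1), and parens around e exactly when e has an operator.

i=0: 15 = 3·4 + 3 (b=4); 4→5: 3·5 + 3 = 18; 18−1 = 17
i=1: 17 = 3·5 + 2 (b=5); 5→6: 3·6 + 2 = 20; 20−1 = 19

ω·3 + 2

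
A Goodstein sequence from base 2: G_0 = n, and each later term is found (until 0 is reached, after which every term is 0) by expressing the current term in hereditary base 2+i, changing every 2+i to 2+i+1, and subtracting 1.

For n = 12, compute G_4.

12 —HB2→ 2^(2 + 1) + 2^2 —bump→ 3^(3 + 1) + 3^3 = 108 —(−1)→ 107
107 —HB3→ 3^(3 + 1) + 2·3^2 + 2·3 + 2 —bump→ 4^(4 + 1) + 2·4^2 + 2·4 + 2 = 1066 —(−1)→ 1065
1065 —HB4→ 4^(4 + 1) + 2·4^2 + 2·4 + 1 —bump→ 5^(5 + 1) + 2·5^2 + 2·5 + 1 = 15686 —(−1)→ 15685
15685 —HB5→ 5^(5 + 1) + 2·5^2 + 2·5 —bump→ 6^(6 + 1) + 2·6^2 + 2·6 = 280020 —(−1)→ 280019

280019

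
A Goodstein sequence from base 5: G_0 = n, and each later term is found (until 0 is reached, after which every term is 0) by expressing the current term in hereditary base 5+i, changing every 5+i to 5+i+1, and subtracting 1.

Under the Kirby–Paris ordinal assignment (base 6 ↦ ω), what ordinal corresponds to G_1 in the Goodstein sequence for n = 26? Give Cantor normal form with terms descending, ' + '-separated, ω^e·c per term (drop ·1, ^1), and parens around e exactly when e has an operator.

ω^2

G_0 = 26. HB_5(26) = 5^2 + 1. Bump = 37. G_1 = 36.
G_1 = 36. HB_6(36) = 6^2. Bump = 49. G_2 = 48.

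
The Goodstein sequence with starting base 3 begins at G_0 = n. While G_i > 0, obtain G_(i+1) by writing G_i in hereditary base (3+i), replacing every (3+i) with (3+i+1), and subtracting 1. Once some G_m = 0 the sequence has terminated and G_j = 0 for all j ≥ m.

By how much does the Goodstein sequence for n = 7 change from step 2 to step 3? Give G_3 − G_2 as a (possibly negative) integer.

0

base 3: 7 = 2·3 + 1; at 4: 2·4 + 1 = 9; next = 8
base 4: 8 = 2·4; at 5: 2·5 = 10; next = 9
base 5: 9 = 5 + 4; at 6: 6 + 4 = 10; next = 9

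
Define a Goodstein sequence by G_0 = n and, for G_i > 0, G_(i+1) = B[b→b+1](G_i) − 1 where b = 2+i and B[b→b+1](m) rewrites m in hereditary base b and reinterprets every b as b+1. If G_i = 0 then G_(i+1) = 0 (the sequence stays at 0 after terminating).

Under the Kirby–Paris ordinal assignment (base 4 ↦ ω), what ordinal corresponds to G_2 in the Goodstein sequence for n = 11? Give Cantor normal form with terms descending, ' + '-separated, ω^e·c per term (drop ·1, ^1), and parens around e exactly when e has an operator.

ω^(ω + 1) + 3

G_0=11  [base 2] 2^(2 + 1) + 2 + 1  →[2↦3]→  3^(3 + 1) + 3 + 1 = 85  −1 ⇒ G_1=84
G_1=84  [base 3] 3^(3 + 1) + 3  →[3↦4]→  4^(4 + 1) + 4 = 1028  −1 ⇒ G_2=1027
G_2=1027  [base 4] 4^(4 + 1) + 3  →[4↦5]→  5^(5 + 1) + 3 = 15628  −1 ⇒ G_3=15627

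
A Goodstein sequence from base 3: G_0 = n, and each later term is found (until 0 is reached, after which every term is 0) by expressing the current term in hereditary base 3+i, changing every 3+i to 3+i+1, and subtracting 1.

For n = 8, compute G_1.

G_0 = 8. HB_3(8) = 2·3 + 2. Bump = 10. G_1 = 9.
G_1 = 9. HB_4(9) = 2·4 + 1. Bump = 11. G_2 = 10.

9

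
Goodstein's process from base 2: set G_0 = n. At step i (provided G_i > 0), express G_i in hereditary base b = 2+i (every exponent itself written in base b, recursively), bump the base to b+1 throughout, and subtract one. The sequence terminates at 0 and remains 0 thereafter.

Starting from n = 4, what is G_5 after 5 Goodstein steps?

G_0=4  [base 2] 2^2  →[2↦3]→  3^3 = 27  −1 ⇒ G_1=26
G_1=26  [base 3] 2·3^2 + 2·3 + 2  →[3↦4]→  2·4^2 + 2·4 + 2 = 42  −1 ⇒ G_2=41
G_2=41  [base 4] 2·4^2 + 2·4 + 1  →[4↦5]→  2·5^2 + 2·5 + 1 = 61  −1 ⇒ G_3=60
G_3=60  [base 5] 2·5^2 + 2·5  →[5↦6]→  2·6^2 + 2·6 = 84  −1 ⇒ G_4=83
G_4=83  [base 6] 2·6^2 + 6 + 5  →[6↦7]→  2·7^2 + 7 + 5 = 110  −1 ⇒ G_5=109
G_5=109  [base 7] 2·7^2 + 7 + 4  →[7↦8]→  2·8^2 + 8 + 4 = 140  −1 ⇒ G_6=139

109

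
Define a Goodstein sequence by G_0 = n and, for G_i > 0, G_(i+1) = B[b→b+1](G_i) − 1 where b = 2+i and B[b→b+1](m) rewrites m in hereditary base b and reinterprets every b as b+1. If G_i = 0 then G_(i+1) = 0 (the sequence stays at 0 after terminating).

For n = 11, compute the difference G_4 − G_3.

264310

11 —HB2→ 2^(2 + 1) + 2 + 1 —bump→ 3^(3 + 1) + 3 + 1 = 85 —(−1)→ 84
84 —HB3→ 3^(3 + 1) + 3 —bump→ 4^(4 + 1) + 4 = 1028 —(−1)→ 1027
1027 —HB4→ 4^(4 + 1) + 3 —bump→ 5^(5 + 1) + 3 = 15628 —(−1)→ 15627
15627 —HB5→ 5^(5 + 1) + 2 —bump→ 6^(6 + 1) + 2 = 279938 —(−1)→ 279937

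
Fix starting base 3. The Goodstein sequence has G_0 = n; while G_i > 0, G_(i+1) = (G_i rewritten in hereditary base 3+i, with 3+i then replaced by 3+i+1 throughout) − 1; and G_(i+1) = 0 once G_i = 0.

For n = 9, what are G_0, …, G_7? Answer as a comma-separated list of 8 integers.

step 0: 9 = 3^2; sub 4 for 3: 4^2; = 16; G_1 = 16−1 = 15
step 1: 15 = 3·4 + 3; sub 5 for 4: 3·5 + 3; = 18; G_2 = 18−1 = 17
step 2: 17 = 3·5 + 2; sub 6 for 5: 3·6 + 2; = 20; G_3 = 20−1 = 19
step 3: 19 = 3·6 + 1; sub 7 for 6: 3·7 + 1; = 22; G_4 = 22−1 = 21
step 4: 21 = 3·7; sub 8 for 7: 3·8; = 24; G_5 = 24−1 = 23
step 5: 23 = 2·8 + 7; sub 9 for 8: 2·9 + 7; = 25; G_6 = 25−1 = 24
step 6: 24 = 2·9 + 6; sub 10 for 9: 2·10 + 6; = 26; G_7 = 26−1 = 25

9, 15, 17, 19, 21, 23, 24, 25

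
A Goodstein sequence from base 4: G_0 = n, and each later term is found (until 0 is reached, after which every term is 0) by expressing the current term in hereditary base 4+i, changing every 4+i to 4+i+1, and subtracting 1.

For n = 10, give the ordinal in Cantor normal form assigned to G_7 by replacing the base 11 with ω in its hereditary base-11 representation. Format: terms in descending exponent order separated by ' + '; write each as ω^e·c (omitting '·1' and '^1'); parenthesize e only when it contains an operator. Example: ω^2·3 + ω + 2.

[0] 10 ≡ 2·4 + 2 (base 4). Lift 5: 12. −1: 11.
[1] 11 ≡ 2·5 + 1 (base 5). Lift 6: 13. −1: 12.
[2] 12 ≡ 2·6 (base 6). Lift 7: 14. −1: 13.
[3] 13 ≡ 7 + 6 (base 7). Lift 8: 14. −1: 13.
[4] 13 ≡ 8 + 5 (base 8). Lift 9: 14. −1: 13.
[5] 13 ≡ 9 + 4 (base 9). Lift 10: 14. −1: 13.
[6] 13 ≡ 10 + 3 (base 10). Lift 11: 14. −1: 13.

ω + 2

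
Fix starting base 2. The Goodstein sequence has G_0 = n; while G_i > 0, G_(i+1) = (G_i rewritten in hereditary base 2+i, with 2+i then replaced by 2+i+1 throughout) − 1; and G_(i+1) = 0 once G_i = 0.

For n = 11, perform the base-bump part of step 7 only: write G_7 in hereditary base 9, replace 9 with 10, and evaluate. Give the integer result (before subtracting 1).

i=0: 11 = 2^(2 + 1) + 2 + 1 (b=2); 2→3: 3^(3 + 1) + 3 + 1 = 85; 85−1 = 84
i=1: 84 = 3^(3 + 1) + 3 (b=3); 3→4: 4^(4 + 1) + 4 = 1028; 1028−1 = 1027
i=2: 1027 = 4^(4 + 1) + 3 (b=4); 4→5: 5^(5 + 1) + 3 = 15628; 15628−1 = 15627
i=3: 15627 = 5^(5 + 1) + 2 (b=5); 5→6: 6^(6 + 1) + 2 = 279938; 279938−1 = 279937
i=4: 279937 = 6^(6 + 1) + 1 (b=6); 6→7: 7^(7 + 1) + 1 = 5764802; 5764802−1 = 5764801
i=5: 5764801 = 7^(7 + 1) (b=7); 7→8: 8^(8 + 1) = 134217728; 134217728−1 = 134217727
i=6: 134217727 = 7·8^8 + 7·8^7 + 7·8^6 + 7·8^5 + 7·8^4 + 7·8^3 + 7·8^2 + 7·8 + 7 (b=8); 8→9: 7·9^9 + 7·9^7 + 7·9^6 + 7·9^5 + 7·9^4 + 7·9^3 + 7·9^2 + 7·9 + 7 = 2749609303; 2749609303−1 = 2749609302

70077777776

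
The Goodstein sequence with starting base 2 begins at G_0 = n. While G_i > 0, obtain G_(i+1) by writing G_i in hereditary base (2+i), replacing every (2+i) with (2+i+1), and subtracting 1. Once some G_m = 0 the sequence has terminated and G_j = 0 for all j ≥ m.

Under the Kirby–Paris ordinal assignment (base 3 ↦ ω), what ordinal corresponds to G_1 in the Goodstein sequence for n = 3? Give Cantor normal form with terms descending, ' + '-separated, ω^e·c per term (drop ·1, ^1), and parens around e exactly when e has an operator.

ω

i=0: 3 = 2 + 1 (b=2); 2→3: 3 + 1 = 4; 4−1 = 3
i=1: 3 = 3 (b=3); 3→4: 4 = 4; 4−1 = 3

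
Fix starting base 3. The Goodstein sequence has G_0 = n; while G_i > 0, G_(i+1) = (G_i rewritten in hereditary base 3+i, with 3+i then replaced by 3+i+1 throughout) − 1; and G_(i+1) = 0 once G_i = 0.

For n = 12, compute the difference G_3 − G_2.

i=0: 12 = 3^2 + 3 (b=3); 3→4: 4^2 + 4 = 20; 20−1 = 19
i=1: 19 = 4^2 + 3 (b=4); 4→5: 5^2 + 3 = 28; 28−1 = 27
i=2: 27 = 5^2 + 2 (b=5); 5→6: 6^2 + 2 = 38; 38−1 = 37

10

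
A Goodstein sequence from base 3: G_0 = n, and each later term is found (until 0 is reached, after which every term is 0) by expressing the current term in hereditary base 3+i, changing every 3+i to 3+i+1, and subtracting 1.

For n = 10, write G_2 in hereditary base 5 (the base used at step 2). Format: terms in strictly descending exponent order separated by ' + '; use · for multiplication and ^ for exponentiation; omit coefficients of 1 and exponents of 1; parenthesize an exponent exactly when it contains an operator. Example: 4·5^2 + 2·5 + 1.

step 0: 10 = 3^2 + 1; sub 4 for 3: 4^2 + 1; = 17; G_1 = 17−1 = 16
step 1: 16 = 4^2; sub 5 for 4: 5^2; = 25; G_2 = 25−1 = 24
step 2: 24 = 4·5 + 4; sub 6 for 5: 4·6 + 4; = 28; G_3 = 28−1 = 27

4·5 + 4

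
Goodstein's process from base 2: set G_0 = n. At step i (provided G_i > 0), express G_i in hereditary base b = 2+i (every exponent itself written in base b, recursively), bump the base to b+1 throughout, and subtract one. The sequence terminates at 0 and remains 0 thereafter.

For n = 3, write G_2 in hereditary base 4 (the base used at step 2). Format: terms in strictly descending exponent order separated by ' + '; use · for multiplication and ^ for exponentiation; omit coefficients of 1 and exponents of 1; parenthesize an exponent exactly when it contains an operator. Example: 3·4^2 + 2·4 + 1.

3

G_0 = 3. HB_2(3) = 2 + 1. Bump = 4. G_1 = 3.
G_1 = 3. HB_3(3) = 3. Bump = 4. G_2 = 3.
G_2 = 3. HB_4(3) = 3. Bump = 3. G_3 = 2.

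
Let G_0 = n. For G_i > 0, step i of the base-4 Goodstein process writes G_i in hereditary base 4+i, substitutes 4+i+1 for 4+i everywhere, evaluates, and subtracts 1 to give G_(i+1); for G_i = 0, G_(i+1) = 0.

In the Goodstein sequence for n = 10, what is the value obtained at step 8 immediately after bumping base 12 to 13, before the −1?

[0] 10 ≡ 2·4 + 2 (base 4). Lift 5: 12. −1: 11.
[1] 11 ≡ 2·5 + 1 (base 5). Lift 6: 13. −1: 12.
[2] 12 ≡ 2·6 (base 6). Lift 7: 14. −1: 13.
[3] 13 ≡ 7 + 6 (base 7). Lift 8: 14. −1: 13.
[4] 13 ≡ 8 + 5 (base 8). Lift 9: 14. −1: 13.
[5] 13 ≡ 9 + 4 (base 9). Lift 10: 14. −1: 13.
[6] 13 ≡ 10 + 3 (base 10). Lift 11: 14. −1: 13.
[7] 13 ≡ 11 + 2 (base 11). Lift 12: 14. −1: 13.

14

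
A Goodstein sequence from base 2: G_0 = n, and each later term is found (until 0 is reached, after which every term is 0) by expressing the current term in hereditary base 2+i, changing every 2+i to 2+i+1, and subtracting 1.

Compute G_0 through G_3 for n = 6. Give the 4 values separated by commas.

step 0: 6 = 2^2 + 2; sub 3 for 2: 3^3 + 3; = 30; G_1 = 30−1 = 29
step 1: 29 = 3^3 + 2; sub 4 for 3: 4^4 + 2; = 258; G_2 = 258−1 = 257
step 2: 257 = 4^4 + 1; sub 5 for 4: 5^5 + 1; = 3126; G_3 = 3126−1 = 3125

6, 29, 257, 3125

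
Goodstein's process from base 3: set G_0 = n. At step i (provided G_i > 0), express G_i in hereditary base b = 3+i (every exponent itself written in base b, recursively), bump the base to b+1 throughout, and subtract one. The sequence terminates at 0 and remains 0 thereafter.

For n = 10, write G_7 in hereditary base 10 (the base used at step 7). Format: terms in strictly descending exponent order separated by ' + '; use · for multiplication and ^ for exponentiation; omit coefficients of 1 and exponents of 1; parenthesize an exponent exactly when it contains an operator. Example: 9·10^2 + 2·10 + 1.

3·10 + 9

base 3: 10 = 3^2 + 1; at 4: 4^2 + 1 = 17; next = 16
base 4: 16 = 4^2; at 5: 5^2 = 25; next = 24
base 5: 24 = 4·5 + 4; at 6: 4·6 + 4 = 28; next = 27
base 6: 27 = 4·6 + 3; at 7: 4·7 + 3 = 31; next = 30
base 7: 30 = 4·7 + 2; at 8: 4·8 + 2 = 34; next = 33
base 8: 33 = 4·8 + 1; at 9: 4·9 + 1 = 37; next = 36
base 9: 36 = 4·9; at 10: 4·10 = 40; next = 39
base 10: 39 = 3·10 + 9; at 11: 3·11 + 9 = 42; next = 41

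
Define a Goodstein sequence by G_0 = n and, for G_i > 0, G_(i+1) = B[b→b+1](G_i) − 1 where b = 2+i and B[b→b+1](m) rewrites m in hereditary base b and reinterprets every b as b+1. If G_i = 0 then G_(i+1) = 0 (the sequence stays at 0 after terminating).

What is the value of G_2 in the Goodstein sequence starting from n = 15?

1283

G_0=15  [base 2] 2^(2 + 1) + 2^2 + 2 + 1  →[2↦3]→  3^(3 + 1) + 3^3 + 3 + 1 = 112  −1 ⇒ G_1=111
G_1=111  [base 3] 3^(3 + 1) + 3^3 + 3  →[3↦4]→  4^(4 + 1) + 4^4 + 4 = 1284  −1 ⇒ G_2=1283
G_2=1283  [base 4] 4^(4 + 1) + 4^4 + 3  →[4↦5]→  5^(5 + 1) + 5^5 + 3 = 18753  −1 ⇒ G_3=18752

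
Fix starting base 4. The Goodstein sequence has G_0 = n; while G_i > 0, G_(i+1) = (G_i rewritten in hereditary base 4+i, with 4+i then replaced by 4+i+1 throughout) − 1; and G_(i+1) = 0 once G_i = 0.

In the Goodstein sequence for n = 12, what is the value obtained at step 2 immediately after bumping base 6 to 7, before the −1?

17

i=0: 12 = 3·4 (b=4); 4→5: 3·5 = 15; 15−1 = 14
i=1: 14 = 2·5 + 4 (b=5); 5→6: 2·6 + 4 = 16; 16−1 = 15
i=2: 15 = 2·6 + 3 (b=6); 6→7: 2·7 + 3 = 17; 17−1 = 16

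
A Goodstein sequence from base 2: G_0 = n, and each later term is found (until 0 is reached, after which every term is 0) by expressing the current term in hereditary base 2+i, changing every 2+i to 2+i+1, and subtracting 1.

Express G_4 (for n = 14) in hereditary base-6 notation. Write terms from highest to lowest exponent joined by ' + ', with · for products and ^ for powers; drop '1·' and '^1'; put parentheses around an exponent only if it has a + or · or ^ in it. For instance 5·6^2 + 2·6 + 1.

(0) 14|_2 = 2^(2 + 1) + 2^2 + 2 ↦ 3^(3 + 1) + 3^3 + 3|_3 = 111 ⇒ 110
(1) 110|_3 = 3^(3 + 1) + 3^3 + 2 ↦ 4^(4 + 1) + 4^4 + 2|_4 = 1282 ⇒ 1281
(2) 1281|_4 = 4^(4 + 1) + 4^4 + 1 ↦ 5^(5 + 1) + 5^5 + 1|_5 = 18751 ⇒ 18750
(3) 18750|_5 = 5^(5 + 1) + 5^5 ↦ 6^(6 + 1) + 6^6|_6 = 326592 ⇒ 326591
(4) 326591|_6 = 6^(6 + 1) + 5·6^5 + 5·6^4 + 5·6^3 + 5·6^2 + 5·6 + 5 ↦ 7^(7 + 1) + 5·7^5 + 5·7^4 + 5·7^3 + 5·7^2 + 5·7 + 5|_7 = 5862841 ⇒ 5862840

6^(6 + 1) + 5·6^5 + 5·6^4 + 5·6^3 + 5·6^2 + 5·6 + 5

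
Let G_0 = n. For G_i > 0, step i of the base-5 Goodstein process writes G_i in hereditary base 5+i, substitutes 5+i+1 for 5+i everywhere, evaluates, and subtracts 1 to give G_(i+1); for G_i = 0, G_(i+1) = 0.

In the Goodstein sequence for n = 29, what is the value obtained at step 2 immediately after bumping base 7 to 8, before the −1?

66

29 —HB5→ 5^2 + 4 —bump→ 6^2 + 4 = 40 —(−1)→ 39
39 —HB6→ 6^2 + 3 —bump→ 7^2 + 3 = 52 —(−1)→ 51
51 —HB7→ 7^2 + 2 —bump→ 8^2 + 2 = 66 —(−1)→ 65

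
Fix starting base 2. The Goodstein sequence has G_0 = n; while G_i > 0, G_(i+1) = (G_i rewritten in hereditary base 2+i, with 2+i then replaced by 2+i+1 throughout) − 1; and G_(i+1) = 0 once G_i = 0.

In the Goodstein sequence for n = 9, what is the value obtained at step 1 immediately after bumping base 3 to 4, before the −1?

[0] 9 ≡ 2^(2 + 1) + 1 (base 2). Lift 3: 82. −1: 81.
[1] 81 ≡ 3^(3 + 1) (base 3). Lift 4: 1024. −1: 1023.

1024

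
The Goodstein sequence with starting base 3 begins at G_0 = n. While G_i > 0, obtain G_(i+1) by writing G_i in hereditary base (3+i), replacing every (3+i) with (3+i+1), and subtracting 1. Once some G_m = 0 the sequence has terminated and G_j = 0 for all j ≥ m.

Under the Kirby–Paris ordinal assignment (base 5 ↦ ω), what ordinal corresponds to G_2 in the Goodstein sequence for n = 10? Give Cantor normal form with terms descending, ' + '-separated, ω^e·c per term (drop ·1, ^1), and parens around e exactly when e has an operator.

ω·4 + 4

G_0=10  [base 3] 3^2 + 1  →[3↦4]→  4^2 + 1 = 17  −1 ⇒ G_1=16
G_1=16  [base 4] 4^2  →[4↦5]→  5^2 = 25  −1 ⇒ G_2=24
G_2=24  [base 5] 4·5 + 4  →[5↦6]→  4·6 + 4 = 28  −1 ⇒ G_3=27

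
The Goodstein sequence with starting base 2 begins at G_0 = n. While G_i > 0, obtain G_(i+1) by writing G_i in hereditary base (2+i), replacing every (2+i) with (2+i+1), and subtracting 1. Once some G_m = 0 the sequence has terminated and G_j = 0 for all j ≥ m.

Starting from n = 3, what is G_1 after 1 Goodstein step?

base 2: 3 = 2 + 1; at 3: 3 + 1 = 4; next = 3
base 3: 3 = 3; at 4: 4 = 4; next = 3

3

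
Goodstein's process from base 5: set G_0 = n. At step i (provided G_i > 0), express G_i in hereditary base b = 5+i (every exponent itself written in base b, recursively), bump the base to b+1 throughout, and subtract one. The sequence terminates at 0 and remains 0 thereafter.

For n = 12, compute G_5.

i=0: 12 = 2·5 + 2 (b=5); 5→6: 2·6 + 2 = 14; 14−1 = 13
i=1: 13 = 2·6 + 1 (b=6); 6→7: 2·7 + 1 = 15; 15−1 = 14
i=2: 14 = 2·7 (b=7); 7→8: 2·8 = 16; 16−1 = 15
i=3: 15 = 8 + 7 (b=8); 8→9: 9 + 7 = 16; 16−1 = 15
i=4: 15 = 9 + 6 (b=9); 9→10: 10 + 6 = 16; 16−1 = 15
i=5: 15 = 10 + 5 (b=10); 10→11: 11 + 5 = 16; 16−1 = 15

15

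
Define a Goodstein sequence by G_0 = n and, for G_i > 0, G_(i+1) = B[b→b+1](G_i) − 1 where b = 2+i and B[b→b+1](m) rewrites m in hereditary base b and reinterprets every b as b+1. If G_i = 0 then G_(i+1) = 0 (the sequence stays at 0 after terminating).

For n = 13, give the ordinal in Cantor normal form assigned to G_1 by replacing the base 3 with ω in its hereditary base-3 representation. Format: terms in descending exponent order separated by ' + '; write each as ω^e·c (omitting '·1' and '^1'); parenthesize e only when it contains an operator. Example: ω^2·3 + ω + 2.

G_0=13  [base 2] 2^(2 + 1) + 2^2 + 1  →[2↦3]→  3^(3 + 1) + 3^3 + 1 = 109  −1 ⇒ G_1=108
G_1=108  [base 3] 3^(3 + 1) + 3^3  →[3↦4]→  4^(4 + 1) + 4^4 = 1280  −1 ⇒ G_2=1279

ω^(ω + 1) + ω^ω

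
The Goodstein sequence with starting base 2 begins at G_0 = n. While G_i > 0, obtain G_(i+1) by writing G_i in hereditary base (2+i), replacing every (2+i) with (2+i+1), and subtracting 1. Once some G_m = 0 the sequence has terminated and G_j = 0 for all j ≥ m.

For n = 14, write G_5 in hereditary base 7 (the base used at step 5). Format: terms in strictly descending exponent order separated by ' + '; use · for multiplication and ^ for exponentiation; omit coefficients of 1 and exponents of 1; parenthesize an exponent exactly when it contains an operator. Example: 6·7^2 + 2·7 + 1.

G_0=14  [base 2] 2^(2 + 1) + 2^2 + 2  →[2↦3]→  3^(3 + 1) + 3^3 + 3 = 111  −1 ⇒ G_1=110
G_1=110  [base 3] 3^(3 + 1) + 3^3 + 2  →[3↦4]→  4^(4 + 1) + 4^4 + 2 = 1282  −1 ⇒ G_2=1281
G_2=1281  [base 4] 4^(4 + 1) + 4^4 + 1  →[4↦5]→  5^(5 + 1) + 5^5 + 1 = 18751  −1 ⇒ G_3=18750
G_3=18750  [base 5] 5^(5 + 1) + 5^5  →[5↦6]→  6^(6 + 1) + 6^6 = 326592  −1 ⇒ G_4=326591
G_4=326591  [base 6] 6^(6 + 1) + 5·6^5 + 5·6^4 + 5·6^3 + 5·6^2 + 5·6 + 5  →[6↦7]→  7^(7 + 1) + 5·7^5 + 5·7^4 + 5·7^3 + 5·7^2 + 5·7 + 5 = 5862841  −1 ⇒ G_5=5862840

7^(7 + 1) + 5·7^5 + 5·7^4 + 5·7^3 + 5·7^2 + 5·7 + 4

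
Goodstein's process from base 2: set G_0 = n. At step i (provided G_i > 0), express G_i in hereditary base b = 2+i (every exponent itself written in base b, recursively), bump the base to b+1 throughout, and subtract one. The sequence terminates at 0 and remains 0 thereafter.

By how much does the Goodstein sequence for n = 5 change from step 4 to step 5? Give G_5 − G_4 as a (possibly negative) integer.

(0) 5|_2 = 2^2 + 1 ↦ 3^3 + 1|_3 = 28 ⇒ 27
(1) 27|_3 = 3^3 ↦ 4^4|_4 = 256 ⇒ 255
(2) 255|_4 = 3·4^3 + 3·4^2 + 3·4 + 3 ↦ 3·5^3 + 3·5^2 + 3·5 + 3|_5 = 468 ⇒ 467
(3) 467|_5 = 3·5^3 + 3·5^2 + 3·5 + 2 ↦ 3·6^3 + 3·6^2 + 3·6 + 2|_6 = 776 ⇒ 775
(4) 775|_6 = 3·6^3 + 3·6^2 + 3·6 + 1 ↦ 3·7^3 + 3·7^2 + 3·7 + 1|_7 = 1198 ⇒ 1197

422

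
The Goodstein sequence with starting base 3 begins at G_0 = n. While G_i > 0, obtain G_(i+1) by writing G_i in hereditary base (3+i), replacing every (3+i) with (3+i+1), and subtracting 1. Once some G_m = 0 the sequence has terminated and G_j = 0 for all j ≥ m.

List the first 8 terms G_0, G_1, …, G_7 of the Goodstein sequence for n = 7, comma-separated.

7, 8, 9, 9, 9, 9, 9, 9

7 —HB3→ 2·3 + 1 —bump→ 2·4 + 1 = 9 —(−1)→ 8
8 —HB4→ 2·4 —bump→ 2·5 = 10 —(−1)→ 9
9 —HB5→ 5 + 4 —bump→ 6 + 4 = 10 —(−1)→ 9
9 —HB6→ 6 + 3 —bump→ 7 + 3 = 10 —(−1)→ 9
9 —HB7→ 7 + 2 —bump→ 8 + 2 = 10 —(−1)→ 9
9 —HB8→ 8 + 1 —bump→ 9 + 1 = 10 —(−1)→ 9
9 —HB9→ 9 —bump→ 10 = 10 —(−1)→ 9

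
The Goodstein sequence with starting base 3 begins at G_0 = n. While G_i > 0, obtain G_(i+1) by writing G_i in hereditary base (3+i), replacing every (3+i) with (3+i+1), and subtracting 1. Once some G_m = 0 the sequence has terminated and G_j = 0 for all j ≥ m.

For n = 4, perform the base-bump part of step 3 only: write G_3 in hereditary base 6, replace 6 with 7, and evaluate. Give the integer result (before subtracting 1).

3

step 0: 4 = 3 + 1; sub 4 for 3: 4 + 1; = 5; G_1 = 5−1 = 4
step 1: 4 = 4; sub 5 for 4: 5; = 5; G_2 = 5−1 = 4
step 2: 4 = 4; sub 6 for 5: 4; = 4; G_3 = 4−1 = 3
step 3: 3 = 3; sub 7 for 6: 3; = 3; G_4 = 3−1 = 2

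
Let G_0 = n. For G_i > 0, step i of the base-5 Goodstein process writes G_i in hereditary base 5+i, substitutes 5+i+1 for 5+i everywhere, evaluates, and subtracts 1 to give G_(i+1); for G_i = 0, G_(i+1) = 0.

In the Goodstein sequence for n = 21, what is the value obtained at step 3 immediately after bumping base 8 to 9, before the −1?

32

21 —HB5→ 4·5 + 1 —bump→ 4·6 + 1 = 25 —(−1)→ 24
24 —HB6→ 4·6 —bump→ 4·7 = 28 —(−1)→ 27
27 —HB7→ 3·7 + 6 —bump→ 3·8 + 6 = 30 —(−1)→ 29
29 —HB8→ 3·8 + 5 —bump→ 3·9 + 5 = 32 —(−1)→ 31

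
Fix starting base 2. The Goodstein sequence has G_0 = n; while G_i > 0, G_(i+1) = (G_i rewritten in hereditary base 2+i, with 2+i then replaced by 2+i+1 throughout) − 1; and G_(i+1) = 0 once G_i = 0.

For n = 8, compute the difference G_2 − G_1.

(0) 8|_2 = 2^(2 + 1) ↦ 3^(3 + 1)|_3 = 81 ⇒ 80
(1) 80|_3 = 2·3^3 + 2·3^2 + 2·3 + 2 ↦ 2·4^4 + 2·4^2 + 2·4 + 2|_4 = 554 ⇒ 553

473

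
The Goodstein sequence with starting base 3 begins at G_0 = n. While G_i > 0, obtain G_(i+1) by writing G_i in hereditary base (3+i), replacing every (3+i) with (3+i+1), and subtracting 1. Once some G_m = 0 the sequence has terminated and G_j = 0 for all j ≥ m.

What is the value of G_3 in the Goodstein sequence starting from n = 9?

19

G_0=9  [base 3] 3^2  →[3↦4]→  4^2 = 16  −1 ⇒ G_1=15
G_1=15  [base 4] 3·4 + 3  →[4↦5]→  3·5 + 3 = 18  −1 ⇒ G_2=17
G_2=17  [base 5] 3·5 + 2  →[5↦6]→  3·6 + 2 = 20  −1 ⇒ G_3=19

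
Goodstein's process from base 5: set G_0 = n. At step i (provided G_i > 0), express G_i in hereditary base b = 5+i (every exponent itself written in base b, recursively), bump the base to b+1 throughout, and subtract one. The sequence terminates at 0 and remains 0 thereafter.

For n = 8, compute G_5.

7

base 5: 8 = 5 + 3; at 6: 6 + 3 = 9; next = 8
base 6: 8 = 6 + 2; at 7: 7 + 2 = 9; next = 8
base 7: 8 = 7 + 1; at 8: 8 + 1 = 9; next = 8
base 8: 8 = 8; at 9: 9 = 9; next = 8
base 9: 8 = 8; at 10: 8 = 8; next = 7
base 10: 7 = 7; at 11: 7 = 7; next = 6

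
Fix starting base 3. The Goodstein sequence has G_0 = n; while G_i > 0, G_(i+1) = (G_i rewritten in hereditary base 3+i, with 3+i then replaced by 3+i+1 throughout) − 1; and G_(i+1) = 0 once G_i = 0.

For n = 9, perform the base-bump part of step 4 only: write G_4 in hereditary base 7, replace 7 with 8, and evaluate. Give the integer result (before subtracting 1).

base 3: 9 = 3^2; at 4: 4^2 = 16; next = 15
base 4: 15 = 3·4 + 3; at 5: 3·5 + 3 = 18; next = 17
base 5: 17 = 3·5 + 2; at 6: 3·6 + 2 = 20; next = 19
base 6: 19 = 3·6 + 1; at 7: 3·7 + 1 = 22; next = 21

24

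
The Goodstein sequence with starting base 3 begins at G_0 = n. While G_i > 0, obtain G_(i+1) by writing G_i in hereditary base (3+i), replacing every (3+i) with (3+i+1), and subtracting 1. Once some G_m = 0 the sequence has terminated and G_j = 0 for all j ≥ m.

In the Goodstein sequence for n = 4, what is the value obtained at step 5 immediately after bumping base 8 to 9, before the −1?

i=0: 4 = 3 + 1 (b=3); 3→4: 4 + 1 = 5; 5−1 = 4
i=1: 4 = 4 (b=4); 4→5: 5 = 5; 5−1 = 4
i=2: 4 = 4 (b=5); 5→6: 4 = 4; 4−1 = 3
i=3: 3 = 3 (b=6); 6→7: 3 = 3; 3−1 = 2
i=4: 2 = 2 (b=7); 7→8: 2 = 2; 2−1 = 1
i=5: 1 = 1 (b=8); 8→9: 1 = 1; 1−1 = 0

1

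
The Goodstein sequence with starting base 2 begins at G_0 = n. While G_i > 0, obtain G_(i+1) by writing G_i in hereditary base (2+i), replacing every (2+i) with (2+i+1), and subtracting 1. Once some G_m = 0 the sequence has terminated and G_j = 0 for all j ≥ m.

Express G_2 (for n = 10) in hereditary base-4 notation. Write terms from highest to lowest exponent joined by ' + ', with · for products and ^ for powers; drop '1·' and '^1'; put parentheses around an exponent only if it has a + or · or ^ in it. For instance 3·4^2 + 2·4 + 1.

4^(4 + 1) + 1

base 2: 10 = 2^(2 + 1) + 2; at 3: 3^(3 + 1) + 3 = 84; next = 83
base 3: 83 = 3^(3 + 1) + 2; at 4: 4^(4 + 1) + 2 = 1026; next = 1025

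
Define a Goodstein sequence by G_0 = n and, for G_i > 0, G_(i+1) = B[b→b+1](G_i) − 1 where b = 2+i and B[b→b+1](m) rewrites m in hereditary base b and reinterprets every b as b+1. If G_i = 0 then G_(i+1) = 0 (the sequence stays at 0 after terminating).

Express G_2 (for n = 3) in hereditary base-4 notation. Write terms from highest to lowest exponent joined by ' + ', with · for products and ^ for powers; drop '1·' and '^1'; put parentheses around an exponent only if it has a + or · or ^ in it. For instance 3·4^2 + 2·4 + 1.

3

base 2: 3 = 2 + 1; at 3: 3 + 1 = 4; next = 3
base 3: 3 = 3; at 4: 4 = 4; next = 3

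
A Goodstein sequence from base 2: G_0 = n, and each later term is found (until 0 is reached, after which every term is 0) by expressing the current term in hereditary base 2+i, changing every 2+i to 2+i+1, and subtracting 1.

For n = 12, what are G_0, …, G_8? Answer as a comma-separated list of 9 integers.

base 2: 12 = 2^(2 + 1) + 2^2; at 3: 3^(3 + 1) + 3^3 = 108; next = 107
base 3: 107 = 3^(3 + 1) + 2·3^2 + 2·3 + 2; at 4: 4^(4 + 1) + 2·4^2 + 2·4 + 2 = 1066; next = 1065
base 4: 1065 = 4^(4 + 1) + 2·4^2 + 2·4 + 1; at 5: 5^(5 + 1) + 2·5^2 + 2·5 + 1 = 15686; next = 15685
base 5: 15685 = 5^(5 + 1) + 2·5^2 + 2·5; at 6: 6^(6 + 1) + 2·6^2 + 2·6 = 280020; next = 280019
base 6: 280019 = 6^(6 + 1) + 2·6^2 + 6 + 5; at 7: 7^(7 + 1) + 2·7^2 + 7 + 5 = 5764911; next = 5764910
base 7: 5764910 = 7^(7 + 1) + 2·7^2 + 7 + 4; at 8: 8^(8 + 1) + 2·8^2 + 8 + 4 = 134217868; next = 134217867
base 8: 134217867 = 8^(8 + 1) + 2·8^2 + 8 + 3; at 9: 9^(9 + 1) + 2·9^2 + 9 + 3 = 3486784575; next = 3486784574
base 9: 3486784574 = 9^(9 + 1) + 2·9^2 + 9 + 2; at 10: 10^(10 + 1) + 2·10^2 + 10 + 2 = 100000000212; next = 100000000211

12, 107, 1065, 15685, 280019, 5764910, 134217867, 3486784574, 100000000211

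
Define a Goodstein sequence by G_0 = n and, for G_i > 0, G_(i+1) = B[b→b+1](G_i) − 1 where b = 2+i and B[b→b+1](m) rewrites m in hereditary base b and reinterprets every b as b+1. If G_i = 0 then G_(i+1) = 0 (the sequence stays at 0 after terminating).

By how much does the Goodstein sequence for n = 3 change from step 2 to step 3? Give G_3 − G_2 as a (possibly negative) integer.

step 0: 3 = 2 + 1; sub 3 for 2: 3 + 1; = 4; G_1 = 4−1 = 3
step 1: 3 = 3; sub 4 for 3: 4; = 4; G_2 = 4−1 = 3
step 2: 3 = 3; sub 5 for 4: 3; = 3; G_3 = 3−1 = 2

-1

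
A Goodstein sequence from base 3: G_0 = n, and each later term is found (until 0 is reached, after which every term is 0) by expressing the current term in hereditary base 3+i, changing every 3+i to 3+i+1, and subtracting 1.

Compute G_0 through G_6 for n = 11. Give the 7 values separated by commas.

11, 17, 25, 35, 39, 43, 47

11 —HB3→ 3^2 + 2 —bump→ 4^2 + 2 = 18 —(−1)→ 17
17 —HB4→ 4^2 + 1 —bump→ 5^2 + 1 = 26 —(−1)→ 25
25 —HB5→ 5^2 —bump→ 6^2 = 36 —(−1)→ 35
35 —HB6→ 5·6 + 5 —bump→ 5·7 + 5 = 40 —(−1)→ 39
39 —HB7→ 5·7 + 4 —bump→ 5·8 + 4 = 44 —(−1)→ 43
43 —HB8→ 5·8 + 3 —bump→ 5·9 + 3 = 48 —(−1)→ 47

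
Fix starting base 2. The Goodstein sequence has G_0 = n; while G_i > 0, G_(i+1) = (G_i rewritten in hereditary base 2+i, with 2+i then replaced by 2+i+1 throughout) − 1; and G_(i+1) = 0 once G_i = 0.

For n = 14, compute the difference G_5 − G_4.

G_0 = 14. HB_2(14) = 2^(2 + 1) + 2^2 + 2. Bump = 111. G_1 = 110.
G_1 = 110. HB_3(110) = 3^(3 + 1) + 3^3 + 2. Bump = 1282. G_2 = 1281.
G_2 = 1281. HB_4(1281) = 4^(4 + 1) + 4^4 + 1. Bump = 18751. G_3 = 18750.
G_3 = 18750. HB_5(18750) = 5^(5 + 1) + 5^5. Bump = 326592. G_4 = 326591.
G_4 = 326591. HB_6(326591) = 6^(6 + 1) + 5·6^5 + 5·6^4 + 5·6^3 + 5·6^2 + 5·6 + 5. Bump = 5862841. G_5 = 5862840.

5536249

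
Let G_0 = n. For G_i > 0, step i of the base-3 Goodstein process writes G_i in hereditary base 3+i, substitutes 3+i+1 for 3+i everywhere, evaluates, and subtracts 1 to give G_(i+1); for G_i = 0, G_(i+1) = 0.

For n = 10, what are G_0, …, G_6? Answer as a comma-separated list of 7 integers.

G_0 = 10. HB_3(10) = 3^2 + 1. Bump = 17. G_1 = 16.
G_1 = 16. HB_4(16) = 4^2. Bump = 25. G_2 = 24.
G_2 = 24. HB_5(24) = 4·5 + 4. Bump = 28. G_3 = 27.
G_3 = 27. HB_6(27) = 4·6 + 3. Bump = 31. G_4 = 30.
G_4 = 30. HB_7(30) = 4·7 + 2. Bump = 34. G_5 = 33.
G_5 = 33. HB_8(33) = 4·8 + 1. Bump = 37. G_6 = 36.

10, 16, 24, 27, 30, 33, 36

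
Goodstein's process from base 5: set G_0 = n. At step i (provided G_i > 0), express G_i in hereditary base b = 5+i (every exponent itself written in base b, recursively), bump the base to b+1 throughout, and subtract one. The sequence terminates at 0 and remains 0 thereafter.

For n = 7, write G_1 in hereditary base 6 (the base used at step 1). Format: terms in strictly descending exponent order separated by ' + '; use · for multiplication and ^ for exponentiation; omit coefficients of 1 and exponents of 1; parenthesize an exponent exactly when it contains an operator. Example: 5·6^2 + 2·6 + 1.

6 + 1

G_0 = 7. HB_5(7) = 5 + 2. Bump = 8. G_1 = 7.
G_1 = 7. HB_6(7) = 6 + 1. Bump = 8. G_2 = 7.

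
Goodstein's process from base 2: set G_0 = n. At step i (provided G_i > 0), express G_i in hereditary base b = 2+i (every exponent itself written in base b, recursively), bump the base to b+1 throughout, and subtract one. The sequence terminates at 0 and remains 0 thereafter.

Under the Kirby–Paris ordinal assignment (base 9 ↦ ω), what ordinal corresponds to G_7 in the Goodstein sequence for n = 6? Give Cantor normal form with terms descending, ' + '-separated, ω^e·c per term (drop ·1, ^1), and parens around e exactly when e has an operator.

ω^5·5 + ω^4·5 + ω^3·5 + ω^2·5 + ω·5 + 2

G_0 = 6. HB_2(6) = 2^2 + 2. Bump = 30. G_1 = 29.
G_1 = 29. HB_3(29) = 3^3 + 2. Bump = 258. G_2 = 257.
G_2 = 257. HB_4(257) = 4^4 + 1. Bump = 3126. G_3 = 3125.
G_3 = 3125. HB_5(3125) = 5^5. Bump = 46656. G_4 = 46655.
G_4 = 46655. HB_6(46655) = 5·6^5 + 5·6^4 + 5·6^3 + 5·6^2 + 5·6 + 5. Bump = 98040. G_5 = 98039.
G_5 = 98039. HB_7(98039) = 5·7^5 + 5·7^4 + 5·7^3 + 5·7^2 + 5·7 + 4. Bump = 187244. G_6 = 187243.
G_6 = 187243. HB_8(187243) = 5·8^5 + 5·8^4 + 5·8^3 + 5·8^2 + 5·8 + 3. Bump = 332148. G_7 = 332147.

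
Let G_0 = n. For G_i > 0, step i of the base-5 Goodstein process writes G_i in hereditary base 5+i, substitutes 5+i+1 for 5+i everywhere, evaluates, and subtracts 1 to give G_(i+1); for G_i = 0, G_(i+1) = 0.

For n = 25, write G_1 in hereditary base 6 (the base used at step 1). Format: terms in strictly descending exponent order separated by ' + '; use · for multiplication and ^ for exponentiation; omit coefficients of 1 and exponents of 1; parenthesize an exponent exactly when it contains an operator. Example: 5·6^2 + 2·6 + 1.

25 —HB5→ 5^2 —bump→ 6^2 = 36 —(−1)→ 35
35 —HB6→ 5·6 + 5 —bump→ 5·7 + 5 = 40 —(−1)→ 39

5·6 + 5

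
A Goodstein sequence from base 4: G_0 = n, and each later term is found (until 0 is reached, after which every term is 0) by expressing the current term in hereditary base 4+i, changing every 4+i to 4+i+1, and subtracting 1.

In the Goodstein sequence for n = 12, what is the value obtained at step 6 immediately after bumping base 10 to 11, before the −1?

i=0: 12 = 3·4 (b=4); 4→5: 3·5 = 15; 15−1 = 14
i=1: 14 = 2·5 + 4 (b=5); 5→6: 2·6 + 4 = 16; 16−1 = 15
i=2: 15 = 2·6 + 3 (b=6); 6→7: 2·7 + 3 = 17; 17−1 = 16
i=3: 16 = 2·7 + 2 (b=7); 7→8: 2·8 + 2 = 18; 18−1 = 17
i=4: 17 = 2·8 + 1 (b=8); 8→9: 2·9 + 1 = 19; 19−1 = 18
i=5: 18 = 2·9 (b=9); 9→10: 2·10 = 20; 20−1 = 19
i=6: 19 = 10 + 9 (b=10); 10→11: 11 + 9 = 20; 20−1 = 19

20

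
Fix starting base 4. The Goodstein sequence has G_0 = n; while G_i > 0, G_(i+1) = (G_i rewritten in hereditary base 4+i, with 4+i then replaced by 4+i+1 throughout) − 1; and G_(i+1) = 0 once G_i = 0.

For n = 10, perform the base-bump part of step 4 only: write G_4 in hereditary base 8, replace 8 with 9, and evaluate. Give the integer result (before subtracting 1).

step 0: 10 = 2·4 + 2; sub 5 for 4: 2·5 + 2; = 12; G_1 = 12−1 = 11
step 1: 11 = 2·5 + 1; sub 6 for 5: 2·6 + 1; = 13; G_2 = 13−1 = 12
step 2: 12 = 2·6; sub 7 for 6: 2·7; = 14; G_3 = 14−1 = 13
step 3: 13 = 7 + 6; sub 8 for 7: 8 + 6; = 14; G_4 = 14−1 = 13
step 4: 13 = 8 + 5; sub 9 for 8: 9 + 5; = 14; G_5 = 14−1 = 13

14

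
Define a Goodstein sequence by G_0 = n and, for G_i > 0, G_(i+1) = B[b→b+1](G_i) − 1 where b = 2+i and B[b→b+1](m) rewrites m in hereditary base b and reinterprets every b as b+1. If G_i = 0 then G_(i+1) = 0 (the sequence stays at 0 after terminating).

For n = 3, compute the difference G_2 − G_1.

0

(0) 3|_2 = 2 + 1 ↦ 3 + 1|_3 = 4 ⇒ 3
(1) 3|_3 = 3 ↦ 4|_4 = 4 ⇒ 3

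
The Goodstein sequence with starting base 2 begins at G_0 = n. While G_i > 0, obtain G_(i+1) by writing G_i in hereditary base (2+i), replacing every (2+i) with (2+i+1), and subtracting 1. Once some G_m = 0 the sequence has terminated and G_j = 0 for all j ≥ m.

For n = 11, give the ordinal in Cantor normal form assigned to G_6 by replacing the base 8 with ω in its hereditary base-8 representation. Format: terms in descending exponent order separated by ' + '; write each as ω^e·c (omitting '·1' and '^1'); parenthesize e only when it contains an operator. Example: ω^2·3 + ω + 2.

ω^ω·7 + ω^7·7 + ω^6·7 + ω^5·7 + ω^4·7 + ω^3·7 + ω^2·7 + ω·7 + 7

[0] 11 ≡ 2^(2 + 1) + 2 + 1 (base 2). Lift 3: 85. −1: 84.
[1] 84 ≡ 3^(3 + 1) + 3 (base 3). Lift 4: 1028. −1: 1027.
[2] 1027 ≡ 4^(4 + 1) + 3 (base 4). Lift 5: 15628. −1: 15627.
[3] 15627 ≡ 5^(5 + 1) + 2 (base 5). Lift 6: 279938. −1: 279937.
[4] 279937 ≡ 6^(6 + 1) + 1 (base 6). Lift 7: 5764802. −1: 5764801.
[5] 5764801 ≡ 7^(7 + 1) (base 7). Lift 8: 134217728. −1: 134217727.
[6] 134217727 ≡ 7·8^8 + 7·8^7 + 7·8^6 + 7·8^5 + 7·8^4 + 7·8^3 + 7·8^2 + 7·8 + 7 (base 8). Lift 9: 2749609303. −1: 2749609302.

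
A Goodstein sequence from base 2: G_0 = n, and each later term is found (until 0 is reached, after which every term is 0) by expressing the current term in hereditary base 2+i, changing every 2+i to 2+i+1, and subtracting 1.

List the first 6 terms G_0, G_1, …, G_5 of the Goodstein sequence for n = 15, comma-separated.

15, 111, 1283, 18752, 326593, 6588344

base 2: 15 = 2^(2 + 1) + 2^2 + 2 + 1; at 3: 3^(3 + 1) + 3^3 + 3 + 1 = 112; next = 111
base 3: 111 = 3^(3 + 1) + 3^3 + 3; at 4: 4^(4 + 1) + 4^4 + 4 = 1284; next = 1283
base 4: 1283 = 4^(4 + 1) + 4^4 + 3; at 5: 5^(5 + 1) + 5^5 + 3 = 18753; next = 18752
base 5: 18752 = 5^(5 + 1) + 5^5 + 2; at 6: 6^(6 + 1) + 6^6 + 2 = 326594; next = 326593
base 6: 326593 = 6^(6 + 1) + 6^6 + 1; at 7: 7^(7 + 1) + 7^7 + 1 = 6588345; next = 6588344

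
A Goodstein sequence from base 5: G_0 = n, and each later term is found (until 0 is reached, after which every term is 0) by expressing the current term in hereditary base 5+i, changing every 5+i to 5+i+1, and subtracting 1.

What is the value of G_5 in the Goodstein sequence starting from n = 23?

G_0 = 23. HB_5(23) = 4·5 + 3. Bump = 27. G_1 = 26.
G_1 = 26. HB_6(26) = 4·6 + 2. Bump = 30. G_2 = 29.
G_2 = 29. HB_7(29) = 4·7 + 1. Bump = 33. G_3 = 32.
G_3 = 32. HB_8(32) = 4·8. Bump = 36. G_4 = 35.
G_4 = 35. HB_9(35) = 3·9 + 8. Bump = 38. G_5 = 37.
G_5 = 37. HB_10(37) = 3·10 + 7. Bump = 40. G_6 = 39.

37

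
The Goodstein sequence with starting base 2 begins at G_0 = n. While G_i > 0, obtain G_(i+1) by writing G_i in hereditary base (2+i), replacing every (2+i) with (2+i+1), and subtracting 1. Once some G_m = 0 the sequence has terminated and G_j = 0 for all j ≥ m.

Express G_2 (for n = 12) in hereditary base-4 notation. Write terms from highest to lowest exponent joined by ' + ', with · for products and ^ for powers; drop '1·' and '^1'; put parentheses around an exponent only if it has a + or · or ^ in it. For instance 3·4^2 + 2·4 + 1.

4^(4 + 1) + 2·4^2 + 2·4 + 1

G_0 = 12. HB_2(12) = 2^(2 + 1) + 2^2. Bump = 108. G_1 = 107.
G_1 = 107. HB_3(107) = 3^(3 + 1) + 2·3^2 + 2·3 + 2. Bump = 1066. G_2 = 1065.
G_2 = 1065. HB_4(1065) = 4^(4 + 1) + 2·4^2 + 2·4 + 1. Bump = 15686. G_3 = 15685.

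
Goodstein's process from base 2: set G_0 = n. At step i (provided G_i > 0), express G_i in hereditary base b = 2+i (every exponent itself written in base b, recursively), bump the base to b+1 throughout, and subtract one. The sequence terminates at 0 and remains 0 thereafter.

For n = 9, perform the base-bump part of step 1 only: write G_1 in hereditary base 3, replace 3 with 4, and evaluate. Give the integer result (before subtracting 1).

1024

G_0=9  [base 2] 2^(2 + 1) + 1  →[2↦3]→  3^(3 + 1) + 1 = 82  −1 ⇒ G_1=81
G_1=81  [base 3] 3^(3 + 1)  →[3↦4]→  4^(4 + 1) = 1024  −1 ⇒ G_2=1023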